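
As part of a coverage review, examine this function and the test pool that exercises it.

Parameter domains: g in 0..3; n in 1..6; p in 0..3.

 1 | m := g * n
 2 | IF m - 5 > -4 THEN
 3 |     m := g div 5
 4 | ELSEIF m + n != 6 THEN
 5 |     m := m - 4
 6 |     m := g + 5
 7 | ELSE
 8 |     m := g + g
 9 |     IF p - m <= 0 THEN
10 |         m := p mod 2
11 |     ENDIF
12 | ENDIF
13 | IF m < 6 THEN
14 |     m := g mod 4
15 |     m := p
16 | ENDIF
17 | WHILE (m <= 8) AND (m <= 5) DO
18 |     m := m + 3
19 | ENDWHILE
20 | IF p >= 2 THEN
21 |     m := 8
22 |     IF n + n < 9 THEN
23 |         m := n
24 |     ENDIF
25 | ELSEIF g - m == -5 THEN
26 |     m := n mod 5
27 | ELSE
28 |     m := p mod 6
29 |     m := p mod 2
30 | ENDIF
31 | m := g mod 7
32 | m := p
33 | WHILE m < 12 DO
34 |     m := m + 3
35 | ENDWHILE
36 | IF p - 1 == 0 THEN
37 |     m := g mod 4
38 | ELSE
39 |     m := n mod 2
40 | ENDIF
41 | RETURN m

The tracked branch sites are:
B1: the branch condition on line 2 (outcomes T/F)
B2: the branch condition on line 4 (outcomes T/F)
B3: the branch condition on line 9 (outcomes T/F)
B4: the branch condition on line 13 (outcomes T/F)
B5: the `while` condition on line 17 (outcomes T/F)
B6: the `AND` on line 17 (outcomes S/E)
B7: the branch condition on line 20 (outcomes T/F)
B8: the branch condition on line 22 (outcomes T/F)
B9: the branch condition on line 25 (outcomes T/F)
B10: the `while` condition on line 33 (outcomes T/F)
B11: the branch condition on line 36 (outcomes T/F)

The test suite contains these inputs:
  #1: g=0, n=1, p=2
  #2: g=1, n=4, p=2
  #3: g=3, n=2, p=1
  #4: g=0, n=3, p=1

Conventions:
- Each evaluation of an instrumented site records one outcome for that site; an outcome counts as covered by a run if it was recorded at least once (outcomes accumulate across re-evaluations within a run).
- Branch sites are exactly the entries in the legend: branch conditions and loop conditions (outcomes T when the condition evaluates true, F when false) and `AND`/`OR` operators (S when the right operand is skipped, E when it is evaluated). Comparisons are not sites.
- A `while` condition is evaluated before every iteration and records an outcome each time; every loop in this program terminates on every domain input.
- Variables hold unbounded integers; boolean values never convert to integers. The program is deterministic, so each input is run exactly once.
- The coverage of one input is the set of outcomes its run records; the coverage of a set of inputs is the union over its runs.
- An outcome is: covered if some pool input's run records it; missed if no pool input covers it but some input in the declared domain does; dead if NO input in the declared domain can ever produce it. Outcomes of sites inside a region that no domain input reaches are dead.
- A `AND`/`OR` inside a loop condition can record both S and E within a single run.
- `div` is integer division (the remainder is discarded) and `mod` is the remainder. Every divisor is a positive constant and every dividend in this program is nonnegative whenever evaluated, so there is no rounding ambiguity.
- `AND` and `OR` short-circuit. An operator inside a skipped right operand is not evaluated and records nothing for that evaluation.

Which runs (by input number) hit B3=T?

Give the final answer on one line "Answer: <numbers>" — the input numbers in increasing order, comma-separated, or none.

input #1 (g=0, n=1, p=2): does not record B3=T
input #2 (g=1, n=4, p=2): does not record B3=T
input #3 (g=3, n=2, p=1): does not record B3=T
input #4 (g=0, n=3, p=1): does not record B3=T

Answer: none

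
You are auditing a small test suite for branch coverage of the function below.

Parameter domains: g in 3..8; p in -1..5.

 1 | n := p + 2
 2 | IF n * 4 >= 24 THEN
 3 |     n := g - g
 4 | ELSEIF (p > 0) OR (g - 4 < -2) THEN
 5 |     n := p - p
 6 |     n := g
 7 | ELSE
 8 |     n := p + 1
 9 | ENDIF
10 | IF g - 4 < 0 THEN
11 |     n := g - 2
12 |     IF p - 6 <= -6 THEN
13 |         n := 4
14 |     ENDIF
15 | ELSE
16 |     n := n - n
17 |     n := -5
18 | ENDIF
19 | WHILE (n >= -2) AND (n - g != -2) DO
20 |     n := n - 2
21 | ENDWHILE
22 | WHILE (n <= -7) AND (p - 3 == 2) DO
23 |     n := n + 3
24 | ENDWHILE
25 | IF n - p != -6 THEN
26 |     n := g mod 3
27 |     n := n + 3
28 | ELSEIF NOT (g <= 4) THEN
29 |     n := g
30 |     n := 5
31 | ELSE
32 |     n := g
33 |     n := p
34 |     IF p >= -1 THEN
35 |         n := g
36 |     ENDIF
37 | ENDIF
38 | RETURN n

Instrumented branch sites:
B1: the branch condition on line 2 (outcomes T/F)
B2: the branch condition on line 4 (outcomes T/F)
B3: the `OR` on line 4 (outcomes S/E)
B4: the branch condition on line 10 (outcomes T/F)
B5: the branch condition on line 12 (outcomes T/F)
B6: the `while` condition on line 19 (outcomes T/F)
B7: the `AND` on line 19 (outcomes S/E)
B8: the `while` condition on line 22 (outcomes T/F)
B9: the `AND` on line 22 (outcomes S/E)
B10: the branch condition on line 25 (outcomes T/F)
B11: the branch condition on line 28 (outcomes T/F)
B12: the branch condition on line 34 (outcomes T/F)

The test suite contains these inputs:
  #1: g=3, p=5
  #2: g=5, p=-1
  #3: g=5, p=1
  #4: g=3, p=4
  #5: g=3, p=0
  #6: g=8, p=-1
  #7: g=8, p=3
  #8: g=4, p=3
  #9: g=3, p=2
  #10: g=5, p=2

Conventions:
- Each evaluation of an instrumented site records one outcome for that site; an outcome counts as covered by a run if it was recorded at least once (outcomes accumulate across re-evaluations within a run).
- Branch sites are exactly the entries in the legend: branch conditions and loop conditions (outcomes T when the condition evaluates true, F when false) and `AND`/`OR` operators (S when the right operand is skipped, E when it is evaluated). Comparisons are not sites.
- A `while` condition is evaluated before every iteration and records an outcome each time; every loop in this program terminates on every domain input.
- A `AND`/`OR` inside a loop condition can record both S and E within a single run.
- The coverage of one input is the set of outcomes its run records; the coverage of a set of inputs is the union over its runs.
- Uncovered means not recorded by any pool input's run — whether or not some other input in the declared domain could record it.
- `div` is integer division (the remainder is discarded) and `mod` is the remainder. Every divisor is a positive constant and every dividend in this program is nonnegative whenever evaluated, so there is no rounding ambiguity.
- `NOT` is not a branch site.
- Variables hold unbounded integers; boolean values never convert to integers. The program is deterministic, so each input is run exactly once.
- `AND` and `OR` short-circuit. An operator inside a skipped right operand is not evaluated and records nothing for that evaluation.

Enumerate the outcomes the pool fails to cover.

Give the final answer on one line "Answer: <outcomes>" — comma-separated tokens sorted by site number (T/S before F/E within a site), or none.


input #1, g=3, p=5: outcomes B1=T, B4=T, B5=F, B6=F, B7=E, B8=F, B9=S, B10=T
input #2, g=5, p=-1: outcomes B1=F, B2=F, B3=E, B4=F, B6=F, B7=S, B8=F, B9=S, B10=T
input #3, g=5, p=1: outcomes B1=F, B2=T, B3=S, B4=F, B6=F, B7=S, B8=F, B9=S, B10=F, B11=T
input #4, g=3, p=4: outcomes B1=T, B4=T, B5=F, B6=F, B7=E, B8=F, B9=S, B10=T
input #5, g=3, p=0: outcomes B1=F, B2=F, B3=E, B4=T, B5=T, B6=T, B6=F, B7=S, B7=E, B8=F, B9=S, B10=T
input #6, g=8, p=-1: outcomes B1=F, B2=F, B3=E, B4=F, B6=F, B7=S, B8=F, B9=S, B10=T
input #7, g=8, p=3: outcomes B1=F, B2=T, B3=S, B4=F, B6=F, B7=S, B8=F, B9=S, B10=T
input #8, g=4, p=3: outcomes B1=F, B2=T, B3=S, B4=F, B6=F, B7=S, B8=F, B9=S, B10=T
input #9, g=3, p=2: outcomes B1=F, B2=T, B3=S, B4=T, B5=F, B6=F, B7=E, B8=F, B9=S, B10=T
input #10, g=5, p=2: outcomes B1=F, B2=T, B3=S, B4=F, B6=F, B7=S, B8=F, B9=S, B10=T
union over the pool: B1=T, B1=F, B2=T, B2=F, B3=S, B3=E, B4=T, B4=F, B5=T, B5=F, B6=T, B6=F, B7=S, B7=E, B8=F, B9=S, B10=T, B10=F, B11=T
uncovered (5 of 24): B8=T, B9=E, B11=F, B12=T, B12=F
Answer: B8=T, B9=E, B11=F, B12=T, B12=F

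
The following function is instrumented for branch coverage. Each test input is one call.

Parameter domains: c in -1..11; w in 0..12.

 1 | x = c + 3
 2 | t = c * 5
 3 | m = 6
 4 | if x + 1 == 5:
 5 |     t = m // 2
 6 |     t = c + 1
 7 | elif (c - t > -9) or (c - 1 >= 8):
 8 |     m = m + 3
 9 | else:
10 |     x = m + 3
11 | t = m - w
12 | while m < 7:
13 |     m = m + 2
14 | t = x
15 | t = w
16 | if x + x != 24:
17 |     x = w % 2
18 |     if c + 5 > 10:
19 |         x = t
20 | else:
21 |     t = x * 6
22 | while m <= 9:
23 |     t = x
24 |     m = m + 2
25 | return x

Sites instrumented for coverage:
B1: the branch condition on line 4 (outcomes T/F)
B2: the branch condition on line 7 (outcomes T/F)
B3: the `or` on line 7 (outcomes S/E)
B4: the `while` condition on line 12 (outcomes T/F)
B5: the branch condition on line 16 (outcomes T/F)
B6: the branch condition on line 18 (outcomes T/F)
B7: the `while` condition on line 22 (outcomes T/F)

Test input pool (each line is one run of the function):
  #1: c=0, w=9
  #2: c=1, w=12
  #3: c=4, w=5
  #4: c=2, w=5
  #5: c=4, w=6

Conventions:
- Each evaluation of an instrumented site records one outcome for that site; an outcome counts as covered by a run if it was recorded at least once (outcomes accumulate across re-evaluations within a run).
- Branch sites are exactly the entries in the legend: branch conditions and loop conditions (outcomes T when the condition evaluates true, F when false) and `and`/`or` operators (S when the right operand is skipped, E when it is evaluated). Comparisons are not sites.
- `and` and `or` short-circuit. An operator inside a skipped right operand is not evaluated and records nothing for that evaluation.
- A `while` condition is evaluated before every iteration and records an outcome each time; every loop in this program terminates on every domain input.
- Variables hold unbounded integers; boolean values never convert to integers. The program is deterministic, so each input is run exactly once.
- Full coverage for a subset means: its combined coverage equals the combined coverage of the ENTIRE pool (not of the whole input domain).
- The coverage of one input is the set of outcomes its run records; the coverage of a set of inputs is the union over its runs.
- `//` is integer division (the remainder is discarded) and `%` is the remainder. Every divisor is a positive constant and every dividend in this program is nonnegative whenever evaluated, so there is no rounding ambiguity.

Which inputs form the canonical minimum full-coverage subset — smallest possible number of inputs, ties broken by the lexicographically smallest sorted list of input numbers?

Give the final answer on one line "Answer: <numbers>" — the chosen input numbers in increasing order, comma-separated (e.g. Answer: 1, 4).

#1 (c=0, w=9) -> covered: B1=F, B2=T, B3=S, B4=F, B5=T, B6=F, B7=T, B7=F
#2 (c=1, w=12) -> covered: B1=T, B4=T, B4=F, B5=T, B6=F, B7=T, B7=F
#3 (c=4, w=5) -> covered: B1=F, B2=F, B3=E, B4=T, B4=F, B5=T, B6=F, B7=T, B7=F
#4 (c=2, w=5) -> covered: B1=F, B2=T, B3=S, B4=F, B5=T, B6=F, B7=T, B7=F
#5 (c=4, w=6) -> covered: B1=F, B2=F, B3=E, B4=T, B4=F, B5=T, B6=F, B7=T, B7=F
pool-wide coverage (12 outcomes): B1=T, B1=F, B2=T, B2=F, B3=S, B3=E, B4=T, B4=F, B5=T, B6=F, B7=T, B7=F
every size-1 subset falls short of the 12 outcomes (best: 9/12)
every size-2 subset falls short of the 12 outcomes (best: 11/12)
at size 3, {1, 2, 3} reaches all 12 outcomes; every lexicographically earlier size-3 subset fails

Answer: 1, 2, 3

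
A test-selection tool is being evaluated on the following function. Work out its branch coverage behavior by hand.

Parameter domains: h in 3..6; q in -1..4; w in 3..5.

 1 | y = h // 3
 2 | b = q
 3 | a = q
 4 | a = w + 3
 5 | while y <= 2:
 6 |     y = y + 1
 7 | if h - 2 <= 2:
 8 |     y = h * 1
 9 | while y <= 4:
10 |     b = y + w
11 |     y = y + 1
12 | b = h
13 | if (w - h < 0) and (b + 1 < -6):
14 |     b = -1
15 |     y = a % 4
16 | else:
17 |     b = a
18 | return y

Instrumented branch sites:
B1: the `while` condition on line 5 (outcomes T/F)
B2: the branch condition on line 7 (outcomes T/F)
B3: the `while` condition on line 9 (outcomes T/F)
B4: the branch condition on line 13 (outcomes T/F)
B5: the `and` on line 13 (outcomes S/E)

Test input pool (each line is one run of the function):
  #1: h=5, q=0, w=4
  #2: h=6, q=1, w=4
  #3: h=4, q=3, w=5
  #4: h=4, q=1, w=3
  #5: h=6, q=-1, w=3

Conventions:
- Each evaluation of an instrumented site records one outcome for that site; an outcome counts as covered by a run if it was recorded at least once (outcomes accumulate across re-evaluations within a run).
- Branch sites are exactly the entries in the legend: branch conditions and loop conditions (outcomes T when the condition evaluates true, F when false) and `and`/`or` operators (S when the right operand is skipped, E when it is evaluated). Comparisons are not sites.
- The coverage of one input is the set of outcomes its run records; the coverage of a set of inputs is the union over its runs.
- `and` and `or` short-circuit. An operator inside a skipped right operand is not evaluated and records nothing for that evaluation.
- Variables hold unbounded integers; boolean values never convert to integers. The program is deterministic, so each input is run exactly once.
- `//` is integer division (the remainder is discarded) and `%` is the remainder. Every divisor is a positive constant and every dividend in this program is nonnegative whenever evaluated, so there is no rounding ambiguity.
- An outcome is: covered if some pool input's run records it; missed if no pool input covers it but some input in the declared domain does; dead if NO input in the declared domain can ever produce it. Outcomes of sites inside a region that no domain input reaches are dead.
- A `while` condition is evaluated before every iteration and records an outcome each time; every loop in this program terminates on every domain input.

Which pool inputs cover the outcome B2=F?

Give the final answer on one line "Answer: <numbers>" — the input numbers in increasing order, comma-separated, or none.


input #1 (h=5, q=0, w=4): produces B2=F
input #2 (h=6, q=1, w=4): produces B2=F
input #3 (h=4, q=3, w=5): does not produce B2=F
input #4 (h=4, q=1, w=3): does not produce B2=F
input #5 (h=6, q=-1, w=3): produces B2=F
Answer: 1, 2, 5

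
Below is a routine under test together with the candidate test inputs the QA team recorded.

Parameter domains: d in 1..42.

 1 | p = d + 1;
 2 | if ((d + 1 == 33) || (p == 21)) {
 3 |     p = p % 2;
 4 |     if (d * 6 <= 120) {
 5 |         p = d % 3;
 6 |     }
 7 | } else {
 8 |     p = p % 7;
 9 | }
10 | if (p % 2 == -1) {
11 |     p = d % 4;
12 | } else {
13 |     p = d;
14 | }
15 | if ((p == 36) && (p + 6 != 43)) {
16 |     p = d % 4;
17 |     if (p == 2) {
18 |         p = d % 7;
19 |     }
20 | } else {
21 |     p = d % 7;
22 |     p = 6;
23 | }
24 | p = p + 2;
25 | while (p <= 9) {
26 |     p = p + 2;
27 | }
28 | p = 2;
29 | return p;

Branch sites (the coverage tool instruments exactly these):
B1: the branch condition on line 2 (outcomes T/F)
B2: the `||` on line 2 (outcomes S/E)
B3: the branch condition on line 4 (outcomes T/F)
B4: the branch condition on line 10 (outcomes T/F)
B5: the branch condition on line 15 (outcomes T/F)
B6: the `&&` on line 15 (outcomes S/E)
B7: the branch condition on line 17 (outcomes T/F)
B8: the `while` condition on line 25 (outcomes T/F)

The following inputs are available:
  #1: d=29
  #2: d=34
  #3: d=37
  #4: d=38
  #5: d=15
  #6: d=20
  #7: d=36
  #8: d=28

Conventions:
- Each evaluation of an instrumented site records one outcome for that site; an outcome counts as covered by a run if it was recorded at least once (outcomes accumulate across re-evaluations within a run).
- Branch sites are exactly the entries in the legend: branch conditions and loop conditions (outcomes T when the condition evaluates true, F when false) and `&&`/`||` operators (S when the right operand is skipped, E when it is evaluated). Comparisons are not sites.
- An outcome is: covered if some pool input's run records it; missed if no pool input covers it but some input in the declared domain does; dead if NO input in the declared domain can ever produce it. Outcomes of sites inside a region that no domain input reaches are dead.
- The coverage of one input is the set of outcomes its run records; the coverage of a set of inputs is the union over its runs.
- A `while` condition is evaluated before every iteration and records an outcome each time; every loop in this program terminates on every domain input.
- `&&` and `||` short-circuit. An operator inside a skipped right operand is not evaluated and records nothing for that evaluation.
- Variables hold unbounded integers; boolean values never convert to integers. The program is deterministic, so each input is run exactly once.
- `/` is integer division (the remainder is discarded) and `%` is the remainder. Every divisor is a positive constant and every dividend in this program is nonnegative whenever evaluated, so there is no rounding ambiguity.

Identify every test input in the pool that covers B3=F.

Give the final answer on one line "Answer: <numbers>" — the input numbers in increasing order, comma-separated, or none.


input #1 (d=29): misses B3=F
input #2 (d=34): misses B3=F
input #3 (d=37): misses B3=F
input #4 (d=38): misses B3=F
input #5 (d=15): misses B3=F
input #6 (d=20): misses B3=F
input #7 (d=36): misses B3=F
input #8 (d=28): misses B3=F
Answer: none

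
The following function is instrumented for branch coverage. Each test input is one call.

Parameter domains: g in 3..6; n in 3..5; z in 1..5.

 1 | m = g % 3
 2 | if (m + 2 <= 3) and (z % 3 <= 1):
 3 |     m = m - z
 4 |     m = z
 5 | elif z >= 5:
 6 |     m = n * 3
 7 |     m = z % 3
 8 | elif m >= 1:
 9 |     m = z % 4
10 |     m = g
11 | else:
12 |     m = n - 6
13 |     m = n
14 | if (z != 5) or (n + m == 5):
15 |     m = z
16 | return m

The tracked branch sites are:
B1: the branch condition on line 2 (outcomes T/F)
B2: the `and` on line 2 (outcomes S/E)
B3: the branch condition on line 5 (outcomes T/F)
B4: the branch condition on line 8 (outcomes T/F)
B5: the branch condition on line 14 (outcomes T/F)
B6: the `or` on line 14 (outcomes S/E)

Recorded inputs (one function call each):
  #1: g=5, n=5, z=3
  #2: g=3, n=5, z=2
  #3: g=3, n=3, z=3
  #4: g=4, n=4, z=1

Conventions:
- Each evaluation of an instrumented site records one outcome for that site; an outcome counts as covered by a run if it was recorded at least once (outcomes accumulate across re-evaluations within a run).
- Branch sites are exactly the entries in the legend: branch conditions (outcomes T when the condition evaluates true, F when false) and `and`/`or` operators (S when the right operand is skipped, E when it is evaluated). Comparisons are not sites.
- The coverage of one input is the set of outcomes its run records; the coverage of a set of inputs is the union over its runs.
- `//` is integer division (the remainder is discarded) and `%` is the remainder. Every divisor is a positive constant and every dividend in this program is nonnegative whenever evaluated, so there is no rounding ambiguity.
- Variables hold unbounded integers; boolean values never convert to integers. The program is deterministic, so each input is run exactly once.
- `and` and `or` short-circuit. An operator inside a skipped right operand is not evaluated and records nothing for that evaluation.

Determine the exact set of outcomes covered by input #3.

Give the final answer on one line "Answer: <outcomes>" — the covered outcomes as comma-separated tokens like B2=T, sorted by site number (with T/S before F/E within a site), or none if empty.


Event log for input #3 (g=3, n=3, z=3):
  B2->E, B1->T, B6->S, B5->T
distinct outcomes covered: B1=T, B2=E, B5=T, B6=S
Answer: B1=T, B2=E, B5=T, B6=S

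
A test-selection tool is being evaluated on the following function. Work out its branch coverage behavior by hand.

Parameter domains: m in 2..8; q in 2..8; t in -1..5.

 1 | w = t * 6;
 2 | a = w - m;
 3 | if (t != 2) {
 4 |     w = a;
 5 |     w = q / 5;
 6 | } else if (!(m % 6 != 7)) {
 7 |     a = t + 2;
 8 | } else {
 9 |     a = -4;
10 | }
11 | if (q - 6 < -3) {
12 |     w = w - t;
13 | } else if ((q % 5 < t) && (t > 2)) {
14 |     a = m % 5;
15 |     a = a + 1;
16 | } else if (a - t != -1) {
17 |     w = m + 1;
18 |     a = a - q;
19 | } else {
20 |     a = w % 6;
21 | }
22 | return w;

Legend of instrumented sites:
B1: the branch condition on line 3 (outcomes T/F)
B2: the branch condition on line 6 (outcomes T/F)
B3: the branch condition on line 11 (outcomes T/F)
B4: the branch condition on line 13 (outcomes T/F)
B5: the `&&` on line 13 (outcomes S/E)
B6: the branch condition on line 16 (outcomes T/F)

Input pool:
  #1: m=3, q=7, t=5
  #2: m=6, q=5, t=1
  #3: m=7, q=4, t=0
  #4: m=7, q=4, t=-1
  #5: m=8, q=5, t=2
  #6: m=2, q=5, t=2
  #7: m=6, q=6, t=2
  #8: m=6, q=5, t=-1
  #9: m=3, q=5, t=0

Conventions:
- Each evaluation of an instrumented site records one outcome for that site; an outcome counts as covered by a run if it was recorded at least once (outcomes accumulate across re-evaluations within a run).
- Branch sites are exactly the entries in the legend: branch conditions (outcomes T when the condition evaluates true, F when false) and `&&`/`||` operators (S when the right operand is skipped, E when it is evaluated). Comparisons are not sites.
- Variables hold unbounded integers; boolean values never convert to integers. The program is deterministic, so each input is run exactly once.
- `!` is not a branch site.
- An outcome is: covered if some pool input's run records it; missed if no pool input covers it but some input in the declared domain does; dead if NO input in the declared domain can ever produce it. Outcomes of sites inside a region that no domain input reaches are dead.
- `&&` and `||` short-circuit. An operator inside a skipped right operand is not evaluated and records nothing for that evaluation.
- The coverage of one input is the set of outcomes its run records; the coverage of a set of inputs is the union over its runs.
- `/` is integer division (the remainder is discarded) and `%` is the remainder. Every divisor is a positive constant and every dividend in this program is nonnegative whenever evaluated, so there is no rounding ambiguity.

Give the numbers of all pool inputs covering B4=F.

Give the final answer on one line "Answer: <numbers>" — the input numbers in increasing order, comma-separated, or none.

input #1 (m=3, q=7, t=5): never hits B4=F
input #2 (m=6, q=5, t=1): hits B4=F
input #3 (m=7, q=4, t=0): hits B4=F
input #4 (m=7, q=4, t=-1): hits B4=F
input #5 (m=8, q=5, t=2): hits B4=F
input #6 (m=2, q=5, t=2): hits B4=F
input #7 (m=6, q=6, t=2): hits B4=F
input #8 (m=6, q=5, t=-1): hits B4=F
input #9 (m=3, q=5, t=0): hits B4=F

Answer: 2, 3, 4, 5, 6, 7, 8, 9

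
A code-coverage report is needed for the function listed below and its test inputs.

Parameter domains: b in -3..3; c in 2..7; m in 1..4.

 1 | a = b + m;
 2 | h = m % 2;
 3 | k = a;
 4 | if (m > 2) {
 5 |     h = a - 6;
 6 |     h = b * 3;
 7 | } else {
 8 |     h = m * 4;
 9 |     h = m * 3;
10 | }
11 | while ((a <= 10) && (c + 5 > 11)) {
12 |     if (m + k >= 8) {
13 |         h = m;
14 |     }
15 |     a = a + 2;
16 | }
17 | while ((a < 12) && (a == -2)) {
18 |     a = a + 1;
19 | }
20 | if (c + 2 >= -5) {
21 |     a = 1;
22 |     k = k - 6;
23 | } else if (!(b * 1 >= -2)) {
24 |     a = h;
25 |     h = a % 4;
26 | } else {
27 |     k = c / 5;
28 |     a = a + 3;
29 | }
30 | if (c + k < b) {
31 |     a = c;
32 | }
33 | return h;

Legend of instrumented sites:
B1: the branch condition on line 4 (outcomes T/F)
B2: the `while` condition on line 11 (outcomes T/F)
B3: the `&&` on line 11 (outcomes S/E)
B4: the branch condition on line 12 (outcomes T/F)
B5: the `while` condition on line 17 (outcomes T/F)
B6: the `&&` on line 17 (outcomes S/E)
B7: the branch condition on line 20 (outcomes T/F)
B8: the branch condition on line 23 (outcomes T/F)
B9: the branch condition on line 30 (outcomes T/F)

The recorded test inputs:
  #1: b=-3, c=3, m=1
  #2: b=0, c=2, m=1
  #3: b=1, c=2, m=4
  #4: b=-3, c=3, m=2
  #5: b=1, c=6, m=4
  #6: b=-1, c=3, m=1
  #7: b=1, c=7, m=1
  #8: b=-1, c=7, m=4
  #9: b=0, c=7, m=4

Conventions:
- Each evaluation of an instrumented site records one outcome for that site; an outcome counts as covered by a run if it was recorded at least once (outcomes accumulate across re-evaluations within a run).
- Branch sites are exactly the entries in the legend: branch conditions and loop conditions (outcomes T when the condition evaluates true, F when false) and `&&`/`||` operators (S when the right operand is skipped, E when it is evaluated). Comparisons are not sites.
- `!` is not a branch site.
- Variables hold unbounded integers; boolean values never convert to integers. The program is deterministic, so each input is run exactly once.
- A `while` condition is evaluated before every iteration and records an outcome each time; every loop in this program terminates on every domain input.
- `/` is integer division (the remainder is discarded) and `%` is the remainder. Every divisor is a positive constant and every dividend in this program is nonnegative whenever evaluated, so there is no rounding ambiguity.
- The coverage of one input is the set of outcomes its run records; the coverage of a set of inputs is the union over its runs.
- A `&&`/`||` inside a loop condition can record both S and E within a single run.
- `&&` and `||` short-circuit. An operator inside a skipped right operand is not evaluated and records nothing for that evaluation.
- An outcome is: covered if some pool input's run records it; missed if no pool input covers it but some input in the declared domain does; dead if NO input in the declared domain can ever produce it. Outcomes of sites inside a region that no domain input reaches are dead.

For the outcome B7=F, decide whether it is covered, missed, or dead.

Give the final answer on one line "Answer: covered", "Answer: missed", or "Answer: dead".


no pool input records B7=F
checking all 168 inputs in the declared domain: B7=F is never recorded -> dead
Answer: dead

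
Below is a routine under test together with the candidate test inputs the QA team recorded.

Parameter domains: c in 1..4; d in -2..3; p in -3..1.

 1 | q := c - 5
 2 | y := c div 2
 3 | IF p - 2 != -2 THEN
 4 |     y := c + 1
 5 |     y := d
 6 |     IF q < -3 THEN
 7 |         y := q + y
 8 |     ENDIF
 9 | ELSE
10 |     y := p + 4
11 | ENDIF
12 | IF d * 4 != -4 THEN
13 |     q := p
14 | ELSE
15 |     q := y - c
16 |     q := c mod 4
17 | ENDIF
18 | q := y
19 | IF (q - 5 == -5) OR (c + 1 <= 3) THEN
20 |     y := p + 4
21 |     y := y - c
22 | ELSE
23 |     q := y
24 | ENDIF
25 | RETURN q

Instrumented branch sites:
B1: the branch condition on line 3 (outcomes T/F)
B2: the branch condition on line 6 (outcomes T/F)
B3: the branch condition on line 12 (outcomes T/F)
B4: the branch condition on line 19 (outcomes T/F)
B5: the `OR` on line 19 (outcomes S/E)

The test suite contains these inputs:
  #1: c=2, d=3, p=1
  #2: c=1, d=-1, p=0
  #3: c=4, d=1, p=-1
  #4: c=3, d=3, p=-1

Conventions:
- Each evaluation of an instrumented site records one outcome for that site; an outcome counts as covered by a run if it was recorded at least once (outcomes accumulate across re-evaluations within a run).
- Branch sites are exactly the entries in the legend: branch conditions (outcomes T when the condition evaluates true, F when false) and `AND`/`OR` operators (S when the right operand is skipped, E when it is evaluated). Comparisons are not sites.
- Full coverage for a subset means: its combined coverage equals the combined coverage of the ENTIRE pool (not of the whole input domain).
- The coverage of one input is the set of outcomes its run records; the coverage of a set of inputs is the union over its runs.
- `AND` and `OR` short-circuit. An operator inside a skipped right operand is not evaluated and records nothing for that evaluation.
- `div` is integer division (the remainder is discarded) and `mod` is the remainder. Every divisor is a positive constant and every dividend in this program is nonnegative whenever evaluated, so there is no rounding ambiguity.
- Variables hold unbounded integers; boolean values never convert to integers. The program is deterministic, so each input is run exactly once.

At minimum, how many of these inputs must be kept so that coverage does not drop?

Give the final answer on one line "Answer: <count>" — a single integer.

input #1 (c=2, d=3, p=1): covers B1=T, B2=F, B3=T, B4=T, B5=E
input #2 (c=1, d=-1, p=0): covers B1=F, B3=F, B4=T, B5=E
input #3 (c=4, d=1, p=-1): covers B1=T, B2=F, B3=T, B4=F, B5=E
input #4 (c=3, d=3, p=-1): covers B1=T, B2=F, B3=T, B4=F, B5=E
the full pool covers 8 outcomes: B1=T, B1=F, B2=F, B3=T, B3=F, B4=T, B4=F, B5=E
no size-1 subset reaches all 8 outcomes (best union: 5/8)
at size 2, {2, 3} reaches all 8 outcomes; every lexicographically earlier size-2 subset fails

Answer: 2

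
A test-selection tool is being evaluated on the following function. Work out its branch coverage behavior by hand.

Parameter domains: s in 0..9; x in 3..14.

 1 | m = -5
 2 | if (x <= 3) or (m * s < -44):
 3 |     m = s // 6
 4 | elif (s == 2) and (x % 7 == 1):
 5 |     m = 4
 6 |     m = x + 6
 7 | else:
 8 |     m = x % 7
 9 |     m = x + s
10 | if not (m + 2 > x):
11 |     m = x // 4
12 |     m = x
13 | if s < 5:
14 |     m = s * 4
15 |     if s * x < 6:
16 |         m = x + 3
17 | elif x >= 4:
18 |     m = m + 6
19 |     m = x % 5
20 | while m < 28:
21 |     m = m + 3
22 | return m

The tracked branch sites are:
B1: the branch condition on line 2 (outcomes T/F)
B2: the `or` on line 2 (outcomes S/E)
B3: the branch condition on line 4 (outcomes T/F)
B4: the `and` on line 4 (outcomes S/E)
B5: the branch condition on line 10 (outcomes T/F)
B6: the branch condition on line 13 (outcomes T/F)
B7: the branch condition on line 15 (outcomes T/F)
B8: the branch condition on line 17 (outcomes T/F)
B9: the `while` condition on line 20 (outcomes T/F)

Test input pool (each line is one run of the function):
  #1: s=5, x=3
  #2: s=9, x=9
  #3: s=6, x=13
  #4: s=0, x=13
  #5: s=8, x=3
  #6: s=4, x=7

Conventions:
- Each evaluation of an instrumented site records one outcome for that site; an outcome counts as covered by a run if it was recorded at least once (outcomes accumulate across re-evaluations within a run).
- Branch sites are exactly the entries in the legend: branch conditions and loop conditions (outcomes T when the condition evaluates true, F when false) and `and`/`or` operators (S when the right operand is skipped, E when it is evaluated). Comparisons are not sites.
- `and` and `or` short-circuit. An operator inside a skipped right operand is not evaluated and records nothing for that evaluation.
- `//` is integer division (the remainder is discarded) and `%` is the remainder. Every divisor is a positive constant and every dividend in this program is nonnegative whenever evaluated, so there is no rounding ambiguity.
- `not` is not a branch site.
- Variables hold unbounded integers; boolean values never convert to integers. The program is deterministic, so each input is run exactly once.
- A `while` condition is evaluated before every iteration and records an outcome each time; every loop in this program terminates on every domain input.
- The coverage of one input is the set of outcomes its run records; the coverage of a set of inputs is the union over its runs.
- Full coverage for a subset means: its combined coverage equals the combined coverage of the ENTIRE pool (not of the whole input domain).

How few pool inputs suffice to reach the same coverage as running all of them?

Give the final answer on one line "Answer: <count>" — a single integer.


input #1, s=5, x=3: events B2->S, B1->T, B5->T, B6->F, B8->F, B9->T, B9->T, B9->T, B9->T, B9->T, B9->T, B9->T, B9->T, B9->T, ...; outcomes B1=T, B2=S, B5=T, B6=F, B8=F, B9=T, B9=F
input #2, s=9, x=9: events B2->E, B1->T, B5->T, B6->F, B8->T, B9->T, B9->T, B9->T, B9->T, B9->T, B9->T, B9->T, B9->T, B9->F; outcomes B1=T, B2=E, B5=T, B6=F, B8=T, B9=T, B9=F
input #3, s=6, x=13: events B2->E, B1->F, B4->S, B3->F, B5->F, B6->F, B8->T, B9->T, B9->T, B9->T, B9->T, B9->T, B9->T, B9->T, ...; outcomes B1=F, B2=E, B3=F, B4=S, B5=F, B6=F, B8=T, B9=T, B9=F
input #4, s=0, x=13: events B2->E, B1->F, B4->S, B3->F, B5->F, B6->T, B7->T, B9->T, B9->T, B9->T, B9->T, B9->F; outcomes B1=F, B2=E, B3=F, B4=S, B5=F, B6=T, B7=T, B9=T, B9=F
input #5, s=8, x=3: events B2->S, B1->T, B5->T, B6->F, B8->F, B9->T, B9->T, B9->T, B9->T, B9->T, B9->T, B9->T, B9->T, B9->T, ...; outcomes B1=T, B2=S, B5=T, B6=F, B8=F, B9=T, B9=F
input #6, s=4, x=7: events B2->E, B1->F, B4->S, B3->F, B5->F, B6->T, B7->F, B9->T, B9->T, B9->T, B9->T, B9->F; outcomes B1=F, B2=E, B3=F, B4=S, B5=F, B6=T, B7=F, B9=T, B9=F
union over all inputs: B1=T, B1=F, B2=S, B2=E, B3=F, B4=S, B5=T, B5=F, B6=T, B6=F, B7=T, B7=F, B8=T, B8=F, B9=T, B9=F (16 outcomes)
no size-1 subset reaches all 16 outcomes (best union: 9/16)
no size-2 subset reaches all 16 outcomes (best union: 14/16)
no size-3 subset reaches all 16 outcomes (best union: 15/16)
size 4: inputs {1, 2, 4, 6} cover all 16 outcomes, and no lexicographically smaller subset of this size does
Answer: 4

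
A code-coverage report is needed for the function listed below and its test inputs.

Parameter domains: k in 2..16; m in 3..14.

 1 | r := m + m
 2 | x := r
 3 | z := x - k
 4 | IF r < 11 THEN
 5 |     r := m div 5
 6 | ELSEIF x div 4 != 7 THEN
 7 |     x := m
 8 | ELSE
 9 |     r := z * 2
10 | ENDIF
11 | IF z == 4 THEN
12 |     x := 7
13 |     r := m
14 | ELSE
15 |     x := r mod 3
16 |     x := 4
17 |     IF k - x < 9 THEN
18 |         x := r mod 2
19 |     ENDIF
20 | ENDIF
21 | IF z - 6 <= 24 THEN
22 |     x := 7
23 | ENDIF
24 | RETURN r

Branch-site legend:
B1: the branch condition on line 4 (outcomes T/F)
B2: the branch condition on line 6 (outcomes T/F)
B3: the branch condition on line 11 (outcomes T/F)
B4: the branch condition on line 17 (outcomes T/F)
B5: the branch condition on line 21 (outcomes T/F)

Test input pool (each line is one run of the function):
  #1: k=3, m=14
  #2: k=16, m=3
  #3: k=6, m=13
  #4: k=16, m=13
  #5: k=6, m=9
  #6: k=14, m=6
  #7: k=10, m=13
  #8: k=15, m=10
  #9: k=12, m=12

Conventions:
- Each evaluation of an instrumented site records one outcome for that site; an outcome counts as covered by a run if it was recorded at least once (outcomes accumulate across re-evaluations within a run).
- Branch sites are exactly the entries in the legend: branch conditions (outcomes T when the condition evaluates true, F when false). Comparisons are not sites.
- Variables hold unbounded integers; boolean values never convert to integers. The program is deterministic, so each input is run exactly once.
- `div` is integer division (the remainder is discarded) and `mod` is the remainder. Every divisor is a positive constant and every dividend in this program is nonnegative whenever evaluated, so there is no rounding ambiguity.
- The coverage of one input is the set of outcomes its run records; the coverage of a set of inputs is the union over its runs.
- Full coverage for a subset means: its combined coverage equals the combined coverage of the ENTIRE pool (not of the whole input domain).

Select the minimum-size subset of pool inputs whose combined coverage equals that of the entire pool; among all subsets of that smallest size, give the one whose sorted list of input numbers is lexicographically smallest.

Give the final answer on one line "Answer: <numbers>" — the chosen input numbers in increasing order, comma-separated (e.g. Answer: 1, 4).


test 1 (k=3, m=14) fires B1->F, B2->F, B3->F, B4->T, B5->T; hits B1=F, B2=F, B3=F, B4=T, B5=T
test 2 (k=16, m=3) fires B1->T, B3->F, B4->F, B5->T; hits B1=T, B3=F, B4=F, B5=T
test 3 (k=6, m=13) fires B1->F, B2->T, B3->F, B4->T, B5->T; hits B1=F, B2=T, B3=F, B4=T, B5=T
test 4 (k=16, m=13) fires B1->F, B2->T, B3->F, B4->F, B5->T; hits B1=F, B2=T, B3=F, B4=F, B5=T
test 5 (k=6, m=9) fires B1->F, B2->T, B3->F, B4->T, B5->T; hits B1=F, B2=T, B3=F, B4=T, B5=T
test 6 (k=14, m=6) fires B1->F, B2->T, B3->F, B4->F, B5->T; hits B1=F, B2=T, B3=F, B4=F, B5=T
test 7 (k=10, m=13) fires B1->F, B2->T, B3->F, B4->T, B5->T; hits B1=F, B2=T, B3=F, B4=T, B5=T
test 8 (k=15, m=10) fires B1->F, B2->T, B3->F, B4->F, B5->T; hits B1=F, B2=T, B3=F, B4=F, B5=T
test 9 (k=12, m=12) fires B1->F, B2->T, B3->F, B4->T, B5->T; hits B1=F, B2=T, B3=F, B4=T, B5=T
pool-wide coverage (8 outcomes): B1=T, B1=F, B2=T, B2=F, B3=F, B4=T, B4=F, B5=T
every size-1 subset falls short of the 8 outcomes (best: 5/8)
every size-2 subset falls short of the 8 outcomes (best: 7/8)
the canonical winner is {1, 2, 3}: size 3, full 8-outcome coverage, earliest index list among size-3 covers
Answer: 1, 2, 3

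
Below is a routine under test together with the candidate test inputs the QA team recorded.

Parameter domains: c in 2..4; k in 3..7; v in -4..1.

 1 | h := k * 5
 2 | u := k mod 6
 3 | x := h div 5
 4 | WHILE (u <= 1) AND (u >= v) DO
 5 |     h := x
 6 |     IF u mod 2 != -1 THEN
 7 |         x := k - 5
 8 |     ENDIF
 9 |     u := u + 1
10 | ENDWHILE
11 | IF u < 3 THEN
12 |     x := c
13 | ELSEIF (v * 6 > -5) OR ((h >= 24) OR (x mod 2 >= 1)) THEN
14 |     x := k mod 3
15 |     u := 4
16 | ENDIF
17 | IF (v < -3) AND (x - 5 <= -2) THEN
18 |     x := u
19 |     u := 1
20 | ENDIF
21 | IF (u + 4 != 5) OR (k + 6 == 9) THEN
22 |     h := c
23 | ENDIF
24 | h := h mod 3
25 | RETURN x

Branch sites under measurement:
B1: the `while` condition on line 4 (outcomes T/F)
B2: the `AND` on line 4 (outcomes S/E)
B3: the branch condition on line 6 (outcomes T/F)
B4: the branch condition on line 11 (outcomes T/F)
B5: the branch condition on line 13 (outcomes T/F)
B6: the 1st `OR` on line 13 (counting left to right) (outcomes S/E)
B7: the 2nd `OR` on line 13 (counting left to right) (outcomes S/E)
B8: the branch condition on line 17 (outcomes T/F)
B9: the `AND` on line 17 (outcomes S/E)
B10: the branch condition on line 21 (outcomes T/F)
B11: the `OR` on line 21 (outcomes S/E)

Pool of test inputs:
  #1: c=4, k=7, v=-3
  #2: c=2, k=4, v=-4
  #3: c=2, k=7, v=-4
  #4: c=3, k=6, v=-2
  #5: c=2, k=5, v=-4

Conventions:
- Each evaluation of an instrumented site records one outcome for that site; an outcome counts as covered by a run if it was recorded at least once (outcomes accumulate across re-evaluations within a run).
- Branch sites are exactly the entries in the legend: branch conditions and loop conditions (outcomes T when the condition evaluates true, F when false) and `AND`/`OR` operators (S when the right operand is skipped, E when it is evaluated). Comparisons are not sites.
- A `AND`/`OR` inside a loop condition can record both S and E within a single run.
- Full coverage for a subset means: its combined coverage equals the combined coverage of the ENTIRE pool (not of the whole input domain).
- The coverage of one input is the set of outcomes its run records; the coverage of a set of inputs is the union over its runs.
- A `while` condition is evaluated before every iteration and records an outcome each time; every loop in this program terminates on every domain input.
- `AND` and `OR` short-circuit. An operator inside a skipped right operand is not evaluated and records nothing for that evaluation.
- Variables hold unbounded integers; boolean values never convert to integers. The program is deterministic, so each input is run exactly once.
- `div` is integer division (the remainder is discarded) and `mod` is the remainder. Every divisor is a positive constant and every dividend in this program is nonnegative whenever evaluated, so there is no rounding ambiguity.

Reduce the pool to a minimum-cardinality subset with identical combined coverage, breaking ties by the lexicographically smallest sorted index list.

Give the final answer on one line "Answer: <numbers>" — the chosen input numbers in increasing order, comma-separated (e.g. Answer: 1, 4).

input #1, c=4, k=7, v=-3: outcomes B1=T, B1=F, B2=S, B2=E, B3=T, B4=T, B8=F, B9=S, B10=T, B11=S
input #2, c=2, k=4, v=-4: outcomes B1=F, B2=S, B4=F, B5=F, B6=E, B7=E, B8=F, B9=E, B10=T, B11=S
input #3, c=2, k=7, v=-4: outcomes B1=T, B1=F, B2=S, B2=E, B3=T, B4=T, B8=T, B9=E, B10=F, B11=E
input #4, c=3, k=6, v=-2: outcomes B1=T, B1=F, B2=S, B2=E, B3=T, B4=T, B8=F, B9=S, B10=T, B11=S
input #5, c=2, k=5, v=-4: outcomes B1=F, B2=S, B4=F, B5=T, B6=E, B7=S, B8=T, B9=E, B10=F, B11=E
the full pool covers 20 outcomes: B1=T, B1=F, B2=S, B2=E, B3=T, B4=T, B4=F, B5=T, B5=F, B6=E, B7=S, B7=E, B8=T, B8=F, B9=S, B9=E, B10=T, B10=F, B11=S, B11=E
no size-1 subset reaches all 20 outcomes (best union: 10/20)
no size-2 subset reaches all 20 outcomes (best union: 18/20)
the canonical winner is {1, 2, 5}: size 3, full 20-outcome coverage, earliest index list among size-3 covers

Answer: 1, 2, 5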